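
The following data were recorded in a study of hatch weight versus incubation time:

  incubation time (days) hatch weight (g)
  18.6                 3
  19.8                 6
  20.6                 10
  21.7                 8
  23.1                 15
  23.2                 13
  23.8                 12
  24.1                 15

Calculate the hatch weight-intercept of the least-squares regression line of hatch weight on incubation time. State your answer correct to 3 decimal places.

-33.076

n = 8, Σx = 174.9, Σy = 82, Σxy = 1849.4, Σx² = 3852.35
Sxx = Σx² − (Σx)²/n = 3852.35 − 3823.75125 = 28.59875
Sxy = Σxy − (Σx)(Σy)/n = 1849.4 − 1792.725 = 56.675
b = Sxy/Sxx = 56.675/28.59875 = 1.981730
a = ȳ − b·x̄ = 10.25 − 1.981730·21.8625 = -33.075571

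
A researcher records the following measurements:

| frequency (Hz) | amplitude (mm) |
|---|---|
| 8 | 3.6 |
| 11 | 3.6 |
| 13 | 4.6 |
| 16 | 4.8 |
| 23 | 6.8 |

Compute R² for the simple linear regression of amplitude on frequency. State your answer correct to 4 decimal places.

0.9467

n = 5, Σx = 71, Σy = 23.4, Σxy = 361.4, Σx² = 1139, Σy² = 116.36
Sxx = Σx² − (Σx)²/n = 1139 − 1008.2 = 130.8
Sxy = Σxy − (Σx)(Σy)/n = 361.4 − 332.28 = 29.12
Syy = Σy² − (Σy)²/n = 116.36 − 109.512 = 6.848
R² = Sxy²/(Sxx·Syy) = (29.12)²/(130.8·6.848) = 0.946698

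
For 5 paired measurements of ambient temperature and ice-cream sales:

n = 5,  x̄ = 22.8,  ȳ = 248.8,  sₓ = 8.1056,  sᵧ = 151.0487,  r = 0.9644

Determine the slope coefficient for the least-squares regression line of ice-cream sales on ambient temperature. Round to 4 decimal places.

17.9717

b = r · sᵧ/sₓ = 0.9644 · 151.0487/8.1056 = 17.971694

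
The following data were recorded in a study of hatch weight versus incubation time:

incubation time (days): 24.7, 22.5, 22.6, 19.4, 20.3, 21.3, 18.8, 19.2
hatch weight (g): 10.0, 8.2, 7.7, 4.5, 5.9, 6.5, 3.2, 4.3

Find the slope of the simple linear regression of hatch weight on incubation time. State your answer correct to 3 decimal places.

n = 8, Σx = 168.8, Σy = 50.3, Σxy = 1093.76, Σx² = 3591.32
Sxx = Σx² − (Σx)²/n = 3591.32 − 3561.68 = 29.64
Sxy = Σxy − (Σx)(Σy)/n = 1093.76 − 1061.33 = 32.43
b = Sxy/Sxx = 32.43/29.64 = 1.094130

1.094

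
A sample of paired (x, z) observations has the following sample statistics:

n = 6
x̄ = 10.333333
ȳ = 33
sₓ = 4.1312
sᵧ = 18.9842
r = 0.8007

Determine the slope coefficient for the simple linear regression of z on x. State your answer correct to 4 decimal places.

3.6795

b = r · sᵧ/sₓ = 0.8007 · 18.9842/4.1312 = 3.679475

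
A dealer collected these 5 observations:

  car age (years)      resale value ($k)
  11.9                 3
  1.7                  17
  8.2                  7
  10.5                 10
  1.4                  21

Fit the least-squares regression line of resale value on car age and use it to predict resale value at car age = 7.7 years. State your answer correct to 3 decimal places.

10.266

n = 5, Σx = 33.7, Σy = 58, Σxy = 256.4, Σx² = 323.95
Sxx = Σx² − (Σx)²/n = 323.95 − 227.138 = 96.812
Sxy = Σxy − (Σx)(Σy)/n = 256.4 − 390.92 = -134.52
b = Sxy/Sxx = -134.52/96.812 = -1.389497
a = ȳ − b·x̄ = 11.6 − (-1.389497)·6.74 = 20.965211
ŷ(7.7) = a + b·7.7 = 20.965211 + (-1.389497)·7.7 = 10.266083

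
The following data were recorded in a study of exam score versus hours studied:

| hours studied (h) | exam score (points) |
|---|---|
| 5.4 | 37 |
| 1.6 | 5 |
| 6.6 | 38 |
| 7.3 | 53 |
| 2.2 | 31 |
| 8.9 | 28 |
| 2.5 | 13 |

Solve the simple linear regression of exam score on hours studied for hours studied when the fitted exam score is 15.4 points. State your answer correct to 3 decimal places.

1.264

n = 7, Σx = 34.5, Σy = 205, Σxy = 1195.4, Σx² = 218.87
Sxx = Σx² − (Σx)²/n = 218.87 − 170.035714 = 48.834286
Sxy = Σxy − (Σx)(Σy)/n = 1195.4 − 1010.357143 = 185.042857
b = Sxy/Sxx = 185.042857/48.834286 = 3.789200
a = ȳ − b·x̄ = 29.285714 − 3.789200·4.928571 = 10.610373
Set a + b·x = 15.4: x = (15.4 − 10.610373) / 3.789200 = 1.264021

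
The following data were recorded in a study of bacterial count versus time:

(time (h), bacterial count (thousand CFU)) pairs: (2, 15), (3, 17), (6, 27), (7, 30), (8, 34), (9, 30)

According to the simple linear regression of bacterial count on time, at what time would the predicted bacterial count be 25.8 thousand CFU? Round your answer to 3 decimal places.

5.947

n = 6, Σx = 35, Σy = 153, Σxy = 995, Σx² = 243
Sxx = Σx² − (Σx)²/n = 243 − 204.166667 = 38.833333
Sxy = Σxy − (Σx)(Σy)/n = 995 − 892.5 = 102.5
b = Sxy/Sxx = 102.5/38.833333 = 2.639485
a = ȳ − b·x̄ = 25.5 − 2.639485·5.833333 = 10.103004
Set a + b·x = 25.8: x = (25.8 − 10.103004) / 2.639485 = 5.946992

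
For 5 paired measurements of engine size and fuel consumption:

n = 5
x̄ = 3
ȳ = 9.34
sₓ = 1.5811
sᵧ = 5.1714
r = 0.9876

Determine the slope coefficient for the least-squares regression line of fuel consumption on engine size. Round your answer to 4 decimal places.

b = r · sᵧ/sₓ = 0.9876 · 5.1714/1.5811 = 3.230203

3.2302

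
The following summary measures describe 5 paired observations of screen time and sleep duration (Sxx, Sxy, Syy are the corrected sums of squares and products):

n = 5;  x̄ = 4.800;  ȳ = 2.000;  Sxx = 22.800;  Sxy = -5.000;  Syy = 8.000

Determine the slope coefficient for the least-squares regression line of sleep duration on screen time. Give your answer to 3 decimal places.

-0.219

b = Sxy/Sxx = -5/22.8 = -0.219298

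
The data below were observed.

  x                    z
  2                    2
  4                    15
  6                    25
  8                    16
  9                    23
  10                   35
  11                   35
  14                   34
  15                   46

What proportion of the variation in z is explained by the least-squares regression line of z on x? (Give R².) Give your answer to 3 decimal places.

n = 9, Σx = 79, Σy = 231, Σxy = 2450, Σx² = 843, Σy² = 7361
Sxx = Σx² − (Σx)²/n = 843 − 693.444444 = 149.555556
Sxy = Σxy − (Σx)(Σy)/n = 2450 − 2027.666667 = 422.333333
Syy = Σy² − (Σy)²/n = 7361 − 5929 = 1432
R² = Sxy²/(Sxx·Syy) = (422.333333)²/(149.555556·1432) = 0.832847

0.833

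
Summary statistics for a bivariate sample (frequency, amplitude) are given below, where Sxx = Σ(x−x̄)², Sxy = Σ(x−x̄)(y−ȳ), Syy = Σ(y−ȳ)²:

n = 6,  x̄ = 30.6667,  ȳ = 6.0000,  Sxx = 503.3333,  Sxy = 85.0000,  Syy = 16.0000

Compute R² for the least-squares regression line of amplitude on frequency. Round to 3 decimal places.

0.897

R² = Sxy²/(Sxx·Syy) = (85)²/(503.3333·16) = 0.897144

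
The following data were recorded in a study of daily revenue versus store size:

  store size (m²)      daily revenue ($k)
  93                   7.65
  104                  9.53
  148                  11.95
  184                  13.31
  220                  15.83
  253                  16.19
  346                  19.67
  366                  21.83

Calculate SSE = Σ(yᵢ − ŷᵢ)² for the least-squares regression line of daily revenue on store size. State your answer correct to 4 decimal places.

3.9523

n = 8, Σx = 1714, Σy = 115.96, Σxy = 28294.48, Σx² = 441306, Σy² = 1845.4648
Sxx = Σx² − (Σx)²/n = 441306 − 367224.5 = 74081.5
Sxy = Σxy − (Σx)(Σy)/n = 28294.48 − 24844.43 = 3450.05
Syy = Σy² − (Σy)²/n = 1845.4648 − 1680.8402 = 164.6246
b = Sxy/Sxx = 3450.05/74081.5 = 0.046571
SSE = Syy − b·Sxy = 164.6246 − 0.046571·3450.05 = 3.952300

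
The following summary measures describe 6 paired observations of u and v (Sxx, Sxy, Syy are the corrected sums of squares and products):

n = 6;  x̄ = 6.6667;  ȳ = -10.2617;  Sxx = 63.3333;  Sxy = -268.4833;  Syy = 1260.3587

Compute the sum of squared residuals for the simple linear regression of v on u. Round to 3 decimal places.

122.201

b = Sxy/Sxx = -268.4833/63.3333 = -4.239212
SSE = Syy − b·Sxy = 1260.3587 − (-4.239212)·(-268.4833) = 122.201011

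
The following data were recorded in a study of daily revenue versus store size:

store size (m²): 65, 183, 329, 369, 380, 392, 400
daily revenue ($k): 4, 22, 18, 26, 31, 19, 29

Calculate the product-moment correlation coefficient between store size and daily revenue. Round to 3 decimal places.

0.794

n = 7, Σx = 2118, Σy = 149, Σxy = 50630, Σx² = 740180, Σy² = 3663
Sxx = Σx² − (Σx)²/n = 740180 − 640846.285714 = 99333.714286
Sxy = Σxy − (Σx)(Σy)/n = 50630 − 45083.142857 = 5546.857143
Syy = Σy² − (Σy)²/n = 3663 − 3171.571429 = 491.428571
r = Sxy/√(Sxx·Syy) = 5546.857143/√(48815425.306122) = 5546.857143/6986.803654 = 0.793905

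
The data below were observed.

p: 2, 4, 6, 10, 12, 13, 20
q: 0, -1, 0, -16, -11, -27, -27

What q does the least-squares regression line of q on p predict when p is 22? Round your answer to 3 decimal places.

-33.663

n = 7, Σx = 67, Σy = -82, Σxy = -1187, Σx² = 869
Sxx = Σx² − (Σx)²/n = 869 − 641.285714 = 227.714286
Sxy = Σxy − (Σx)(Σy)/n = -1187 − (-784.857143) = -402.142857
b = Sxy/Sxx = -402.142857/227.714286 = -1.765997
a = ȳ − b·x̄ = -11.714286 − (-1.765997)·9.571429 = 5.188833
ŷ(22) = a + b·22 = 5.188833 + (-1.765997)·22 = -33.663112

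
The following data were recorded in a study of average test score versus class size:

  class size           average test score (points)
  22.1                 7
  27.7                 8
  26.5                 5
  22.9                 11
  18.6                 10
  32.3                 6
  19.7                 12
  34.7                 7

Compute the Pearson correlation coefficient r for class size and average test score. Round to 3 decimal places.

n = 8, Σx = 204.5, Σy = 66, Σxy = 1619.8, Σx² = 5463.79, Σy² = 588
Sxx = Σx² − (Σx)²/n = 5463.79 − 5227.53125 = 236.25875
Sxy = Σxy − (Σx)(Σy)/n = 1619.8 − 1687.125 = -67.325
Syy = Σy² − (Σy)²/n = 588 − 544.5 = 43.5
r = Sxy/√(Sxx·Syy) = -67.325/√(10277.255625) = -67.325/101.376800 = -0.664107

-0.664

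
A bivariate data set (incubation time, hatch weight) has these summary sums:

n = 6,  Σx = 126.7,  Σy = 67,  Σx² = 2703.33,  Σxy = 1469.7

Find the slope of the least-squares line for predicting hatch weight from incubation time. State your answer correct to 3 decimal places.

Sxx = Σx² − (Σx)²/n = 2703.33 − 2675.481667 = 27.848333
Sxy = Σxy − (Σx)(Σy)/n = 1469.7 − 1414.816667 = 54.883333
b = Sxy/Sxx = 54.883333/27.848333 = 1.970794

1.971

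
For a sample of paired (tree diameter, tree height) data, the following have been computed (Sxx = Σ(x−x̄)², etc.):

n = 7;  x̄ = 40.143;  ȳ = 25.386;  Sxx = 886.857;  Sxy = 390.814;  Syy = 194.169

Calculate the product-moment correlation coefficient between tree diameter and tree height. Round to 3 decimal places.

r = Sxy/√(Sxx·Syy) = 390.814/√(172200.136833) = 390.814/414.970043 = 0.941788

0.942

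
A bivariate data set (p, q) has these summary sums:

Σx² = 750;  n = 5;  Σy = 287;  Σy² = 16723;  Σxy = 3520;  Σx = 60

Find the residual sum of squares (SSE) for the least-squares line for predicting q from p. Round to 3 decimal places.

Sxx = Σx² − (Σx)²/n = 750 − 720 = 30
Sxy = Σxy − (Σx)(Σy)/n = 3520 − 3444 = 76
Syy = Σy² − (Σy)²/n = 16723 − 16473.8 = 249.2
b = Sxy/Sxx = 76/30 = 2.533333
SSE = Syy − b·Sxy = 249.2 − 2.533333·76 = 56.666667

56.667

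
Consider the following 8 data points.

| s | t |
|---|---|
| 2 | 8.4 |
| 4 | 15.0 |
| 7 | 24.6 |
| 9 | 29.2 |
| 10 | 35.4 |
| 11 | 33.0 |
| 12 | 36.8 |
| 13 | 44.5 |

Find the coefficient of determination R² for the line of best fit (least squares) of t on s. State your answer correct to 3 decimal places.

0.973

n = 8, Σx = 68, Σy = 226.9, Σxy = 2248.9, Σx² = 684, Σy² = 7430.01
Sxx = Σx² − (Σx)²/n = 684 − 578 = 106
Sxy = Σxy − (Σx)(Σy)/n = 2248.9 − 1928.65 = 320.25
Syy = Σy² − (Σy)²/n = 7430.01 − 6435.45125 = 994.55875
R² = Sxy²/(Sxx·Syy) = (320.25)²/(106·994.55875) = 0.972841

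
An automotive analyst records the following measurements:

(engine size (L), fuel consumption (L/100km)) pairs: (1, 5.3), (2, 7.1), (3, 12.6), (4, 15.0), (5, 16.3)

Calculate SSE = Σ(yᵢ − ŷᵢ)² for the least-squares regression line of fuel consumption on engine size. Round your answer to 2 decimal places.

n = 5, Σx = 15, Σy = 56.3, Σxy = 198.8, Σx² = 55, Σy² = 727.95
Sxx = Σx² − (Σx)²/n = 55 − 45 = 10
Sxy = Σxy − (Σx)(Σy)/n = 198.8 − 168.9 = 29.9
Syy = Σy² − (Σy)²/n = 727.95 − 633.938 = 94.012
b = Sxy/Sxx = 29.9/10 = 2.99
SSE = Syy − b·Sxy = 94.012 − 2.99·29.9 = 4.611

4.61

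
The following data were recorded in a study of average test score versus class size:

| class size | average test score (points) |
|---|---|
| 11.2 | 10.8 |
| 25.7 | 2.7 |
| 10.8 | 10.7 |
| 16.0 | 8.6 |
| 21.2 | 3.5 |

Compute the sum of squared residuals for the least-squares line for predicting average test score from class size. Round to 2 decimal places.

n = 5, Σx = 84.9, Σy = 36.3, Σxy = 517.71, Σx² = 1608.01, Σy² = 324.63
Sxx = Σx² − (Σx)²/n = 1608.01 − 1441.602 = 166.408
Sxy = Σxy − (Σx)(Σy)/n = 517.71 − 616.374 = -98.664
Syy = Σy² − (Σy)²/n = 324.63 − 263.538 = 61.092
b = Sxy/Sxx = -98.664/166.408 = -0.592904
SSE = Syy − b·Sxy = 61.092 − (-0.592904)·(-98.664) = 2.593701

2.59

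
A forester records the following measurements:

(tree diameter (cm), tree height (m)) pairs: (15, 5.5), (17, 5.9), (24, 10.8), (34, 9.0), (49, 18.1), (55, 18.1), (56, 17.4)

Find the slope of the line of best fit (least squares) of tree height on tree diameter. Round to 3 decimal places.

0.307

n = 7, Σx = 250, Σy = 84.8, Σxy = 3604.8, Σx² = 10808
Sxx = Σx² − (Σx)²/n = 10808 − 8928.571429 = 1879.428571
Sxy = Σxy − (Σx)(Σy)/n = 3604.8 − 3028.571429 = 576.228571
b = Sxy/Sxx = 576.228571/1879.428571 = 0.306598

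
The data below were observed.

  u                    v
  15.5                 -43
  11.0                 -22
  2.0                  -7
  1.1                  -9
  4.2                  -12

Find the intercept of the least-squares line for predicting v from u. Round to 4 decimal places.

n = 5, Σx = 33.8, Σy = -93, Σxy = -982.8, Σx² = 384.1
Sxx = Σx² − (Σx)²/n = 384.1 − 228.488 = 155.612
Sxy = Σxy − (Σx)(Σy)/n = -982.8 − (-628.68) = -354.12
b = Sxy/Sxx = -354.12/155.612 = -2.275660
a = ȳ − b·x̄ = -18.6 − (-2.275660)·6.76 = -3.216539

-3.2165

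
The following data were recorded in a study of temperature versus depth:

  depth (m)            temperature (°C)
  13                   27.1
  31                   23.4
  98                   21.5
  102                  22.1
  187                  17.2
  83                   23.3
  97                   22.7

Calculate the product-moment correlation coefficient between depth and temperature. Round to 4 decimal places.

n = 7, Σx = 611, Σy = 157.3, Σxy = 12791.1, Σx² = 72405, Σy² = 3586.65
Sxx = Σx² − (Σx)²/n = 72405 − 53331.571429 = 19073.428571
Sxy = Σxy − (Σx)(Σy)/n = 12791.1 − 13730.042857 = -938.942857
Syy = Σy² − (Σy)²/n = 3586.65 − 3534.755714 = 51.894286
r = Sxy/√(Sxx·Syy) = -938.942857/√(989801.951837) = -938.942857/994.887909 = -0.943767

-0.9438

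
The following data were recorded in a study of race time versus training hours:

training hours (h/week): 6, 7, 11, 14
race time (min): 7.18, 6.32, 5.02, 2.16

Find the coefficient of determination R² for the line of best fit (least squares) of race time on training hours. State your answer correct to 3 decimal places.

n = 4, Σx = 38, Σy = 20.68, Σxy = 172.78, Σx² = 402, Σy² = 121.3608
Sxx = Σx² − (Σx)²/n = 402 − 361 = 41
Sxy = Σxy − (Σx)(Σy)/n = 172.78 − 196.46 = -23.68
Syy = Σy² − (Σy)²/n = 121.3608 − 106.9156 = 14.4452
R² = Sxy²/(Sxx·Syy) = (-23.68)²/(41·14.4452) = 0.946795

0.947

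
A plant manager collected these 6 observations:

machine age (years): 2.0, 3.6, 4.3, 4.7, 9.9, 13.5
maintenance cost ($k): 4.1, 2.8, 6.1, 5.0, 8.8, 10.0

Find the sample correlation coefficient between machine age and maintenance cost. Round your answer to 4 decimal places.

0.9320

n = 6, Σx = 38, Σy = 36.8, Σxy = 290.13, Σx² = 337.8, Σy² = 264.3
Sxx = Σx² − (Σx)²/n = 337.8 − 240.666667 = 97.133333
Sxy = Σxy − (Σx)(Σy)/n = 290.13 − 233.066667 = 57.063333
Syy = Σy² − (Σy)²/n = 264.3 − 225.706667 = 38.593333
r = Sxy/√(Sxx·Syy) = 57.063333/√(3748.699111) = 57.063333/61.226621 = 0.932002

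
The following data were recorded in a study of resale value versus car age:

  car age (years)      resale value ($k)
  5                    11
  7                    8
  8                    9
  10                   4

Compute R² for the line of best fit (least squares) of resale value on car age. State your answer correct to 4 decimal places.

0.8550

n = 4, Σx = 30, Σy = 32, Σxy = 223, Σx² = 238, Σy² = 282
Sxx = Σx² − (Σx)²/n = 238 − 225 = 13
Sxy = Σxy − (Σx)(Σy)/n = 223 − 240 = -17
Syy = Σy² − (Σy)²/n = 282 − 256 = 26
R² = Sxy²/(Sxx·Syy) = (-17)²/(13·26) = 0.855030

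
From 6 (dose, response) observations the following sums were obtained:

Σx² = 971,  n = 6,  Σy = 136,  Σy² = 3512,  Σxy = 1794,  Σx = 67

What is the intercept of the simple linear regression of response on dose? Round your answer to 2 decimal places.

Sxx = Σx² − (Σx)²/n = 971 − 748.166667 = 222.833333
Sxy = Σxy − (Σx)(Σy)/n = 1794 − 1518.666667 = 275.333333
b = Sxy/Sxx = 275.333333/222.833333 = 1.235602
a = ȳ − b·x̄ = 22.666667 − 1.235602·11.166667 = 8.869110

8.87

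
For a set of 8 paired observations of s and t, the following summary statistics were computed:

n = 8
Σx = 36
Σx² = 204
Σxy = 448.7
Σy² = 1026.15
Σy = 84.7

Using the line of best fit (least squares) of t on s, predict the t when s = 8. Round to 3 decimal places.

Sxx = Σx² − (Σx)²/n = 204 − 162 = 42
Sxy = Σxy − (Σx)(Σy)/n = 448.7 − 381.15 = 67.55
b = Sxy/Sxx = 67.55/42 = 1.608333
a = ȳ − b·x̄ = 10.5875 − 1.608333·4.5 = 3.35
ŷ(8) = a + b·8 = 3.35 + 1.608333·8 = 16.216667

16.217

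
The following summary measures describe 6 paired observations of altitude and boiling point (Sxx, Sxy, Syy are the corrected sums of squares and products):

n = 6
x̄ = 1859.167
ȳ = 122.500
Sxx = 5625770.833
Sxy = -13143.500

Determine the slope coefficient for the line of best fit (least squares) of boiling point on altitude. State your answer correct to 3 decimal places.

b = Sxy/Sxx = -13143.5/5625770.833 = -0.002336

-0.002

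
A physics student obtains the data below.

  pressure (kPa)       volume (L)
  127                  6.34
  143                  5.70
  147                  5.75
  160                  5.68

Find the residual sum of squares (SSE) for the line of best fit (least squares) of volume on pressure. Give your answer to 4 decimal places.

n = 4, Σx = 577, Σy = 23.47, Σxy = 3374.33, Σx² = 83787, Σy² = 138.0105
Sxx = Σx² − (Σx)²/n = 83787 − 83232.25 = 554.75
Sxy = Σxy − (Σx)(Σy)/n = 3374.33 − 3385.5475 = -11.2175
Syy = Σy² − (Σy)²/n = 138.0105 − 137.710225 = 0.300275
b = Sxy/Sxx = -11.2175/554.75 = -0.020221
SSE = Syy − b·Sxy = 0.300275 − (-0.020221)·(-11.2175) = 0.073448

0.0734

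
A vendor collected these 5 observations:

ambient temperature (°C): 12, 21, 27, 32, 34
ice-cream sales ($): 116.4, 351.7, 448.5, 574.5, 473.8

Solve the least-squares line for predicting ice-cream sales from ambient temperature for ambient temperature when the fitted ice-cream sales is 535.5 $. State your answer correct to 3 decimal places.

n = 5, Σx = 126, Σy = 1964.9, Σxy = 55385.2, Σx² = 3494
Sxx = Σx² − (Σx)²/n = 3494 − 3175.2 = 318.8
Sxy = Σxy − (Σx)(Σy)/n = 55385.2 − 49515.48 = 5869.72
b = Sxy/Sxx = 5869.72/318.8 = 18.411920
a = ȳ − b·x̄ = 392.98 − 18.411920·25.2 = -71.000376
Set a + b·x = 535.5: x = (535.5 − (-71.000376)) / 18.411920 = 32.940638

32.941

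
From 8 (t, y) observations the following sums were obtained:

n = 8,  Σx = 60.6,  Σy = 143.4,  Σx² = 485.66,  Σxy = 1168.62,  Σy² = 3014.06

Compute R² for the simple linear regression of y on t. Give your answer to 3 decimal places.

0.575

Sxx = Σx² − (Σx)²/n = 485.66 − 459.045 = 26.615
Sxy = Σxy − (Σx)(Σy)/n = 1168.62 − 1086.255 = 82.365
Syy = Σy² − (Σy)²/n = 3014.06 − 2570.445 = 443.615
R² = Sxy²/(Sxx·Syy) = (82.365)²/(26.615·443.615) = 0.574583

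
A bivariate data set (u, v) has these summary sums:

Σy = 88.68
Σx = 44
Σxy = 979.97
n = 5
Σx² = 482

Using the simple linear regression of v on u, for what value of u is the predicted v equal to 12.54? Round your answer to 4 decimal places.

6.3320

Sxx = Σx² − (Σx)²/n = 482 − 387.2 = 94.8
Sxy = Σxy − (Σx)(Σy)/n = 979.97 − 780.384 = 199.586
b = Sxy/Sxx = 199.586/94.8 = 2.105338
a = ȳ − b·x̄ = 17.736 − 2.105338·8.8 = -0.790970
Set a + b·x = 12.54: x = (12.54 − (-0.790970)) / 2.105338 = 6.331987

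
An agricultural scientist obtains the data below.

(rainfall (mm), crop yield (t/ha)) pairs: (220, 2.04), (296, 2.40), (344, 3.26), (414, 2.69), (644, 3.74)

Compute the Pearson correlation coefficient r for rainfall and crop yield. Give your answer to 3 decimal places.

0.871

n = 5, Σx = 1918, Σy = 14.13, Σxy = 5802.86, Σx² = 840484, Σy² = 41.7729
Sxx = Σx² − (Σx)²/n = 840484 − 735744.8 = 104739.2
Sxy = Σxy − (Σx)(Σy)/n = 5802.86 − 5420.268 = 382.592
Syy = Σy² − (Σy)²/n = 41.7729 − 39.93138 = 1.84152
r = Sxy/√(Sxx·Syy) = 382.592/√(192879.331584) = 382.592/439.180295 = 0.871150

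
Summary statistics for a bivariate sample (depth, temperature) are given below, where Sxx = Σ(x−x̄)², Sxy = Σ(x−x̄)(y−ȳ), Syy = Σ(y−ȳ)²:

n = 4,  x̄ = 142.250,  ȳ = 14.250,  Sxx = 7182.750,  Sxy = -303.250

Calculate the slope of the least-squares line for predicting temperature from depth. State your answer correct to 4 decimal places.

-0.0422

b = Sxy/Sxx = -303.25/7182.75 = -0.042219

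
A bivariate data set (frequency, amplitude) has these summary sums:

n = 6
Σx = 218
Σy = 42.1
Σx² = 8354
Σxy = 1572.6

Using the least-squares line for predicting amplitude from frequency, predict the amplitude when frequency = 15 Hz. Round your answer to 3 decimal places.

Sxx = Σx² − (Σx)²/n = 8354 − 7920.666667 = 433.333333
Sxy = Σxy − (Σx)(Σy)/n = 1572.6 − 1529.633333 = 42.966667
b = Sxy/Sxx = 42.966667/433.333333 = 0.099154
a = ȳ − b·x̄ = 7.016667 − 0.099154·36.333333 = 3.414077
ŷ(15) = a + b·15 = 3.414077 + 0.099154·15 = 4.901385

4.901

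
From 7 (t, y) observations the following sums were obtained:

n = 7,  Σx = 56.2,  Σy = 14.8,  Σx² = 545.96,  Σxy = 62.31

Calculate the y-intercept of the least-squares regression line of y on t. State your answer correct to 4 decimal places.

Sxx = Σx² − (Σx)²/n = 545.96 − 451.205714 = 94.754286
Sxy = Σxy − (Σx)(Σy)/n = 62.31 − 118.822857 = -56.512857
b = Sxy/Sxx = -56.512857/94.754286 = -0.596415
a = ȳ − b·x̄ = 2.114286 − (-0.596415)·8.028571 = 6.902644

6.9026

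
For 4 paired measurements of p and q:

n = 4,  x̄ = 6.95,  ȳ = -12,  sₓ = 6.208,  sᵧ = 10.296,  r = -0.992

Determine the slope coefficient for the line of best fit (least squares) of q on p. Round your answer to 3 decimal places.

b = r · sᵧ/sₓ = -0.992 · 10.296/6.208 = -1.645237

-1.645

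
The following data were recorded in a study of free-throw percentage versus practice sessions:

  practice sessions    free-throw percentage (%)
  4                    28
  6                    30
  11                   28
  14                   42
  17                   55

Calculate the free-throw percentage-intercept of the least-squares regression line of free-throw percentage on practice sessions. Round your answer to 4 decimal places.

n = 5, Σx = 52, Σy = 183, Σxy = 2123, Σx² = 658
Sxx = Σx² − (Σx)²/n = 658 − 540.8 = 117.2
Sxy = Σxy − (Σx)(Σy)/n = 2123 − 1903.2 = 219.8
b = Sxy/Sxx = 219.8/117.2 = 1.875427
a = ȳ − b·x̄ = 36.6 − 1.875427·10.4 = 17.095563

17.0956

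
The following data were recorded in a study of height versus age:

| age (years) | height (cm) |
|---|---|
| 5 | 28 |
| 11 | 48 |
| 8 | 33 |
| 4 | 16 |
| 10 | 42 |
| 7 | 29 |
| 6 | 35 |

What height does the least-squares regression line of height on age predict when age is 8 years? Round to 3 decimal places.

35.645

n = 7, Σx = 51, Σy = 231, Σxy = 1829, Σx² = 411
Sxx = Σx² − (Σx)²/n = 411 − 371.571429 = 39.428571
Sxy = Σxy − (Σx)(Σy)/n = 1829 − 1683 = 146
b = Sxy/Sxx = 146/39.428571 = 3.702899
a = ȳ − b·x̄ = 33 − 3.702899·7.285714 = 6.021739
ŷ(8) = a + b·8 = 6.021739 + 3.702899·8 = 35.644928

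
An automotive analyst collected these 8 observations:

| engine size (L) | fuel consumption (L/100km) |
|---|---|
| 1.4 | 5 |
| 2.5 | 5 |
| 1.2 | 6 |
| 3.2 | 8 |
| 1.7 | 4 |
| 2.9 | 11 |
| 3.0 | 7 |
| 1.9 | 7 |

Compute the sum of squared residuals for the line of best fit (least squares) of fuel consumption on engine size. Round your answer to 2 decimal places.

n = 8, Σx = 17.8, Σy = 53, Σxy = 125.3, Σx² = 43.8, Σy² = 385
Sxx = Σx² − (Σx)²/n = 43.8 − 39.605 = 4.195
Sxy = Σxy − (Σx)(Σy)/n = 125.3 − 117.925 = 7.375
Syy = Σy² − (Σy)²/n = 385 − 351.125 = 33.875
b = Sxy/Sxx = 7.375/4.195 = 1.758045
SSE = Syy − b·Sxy = 33.875 − 1.758045·7.375 = 20.909416

20.91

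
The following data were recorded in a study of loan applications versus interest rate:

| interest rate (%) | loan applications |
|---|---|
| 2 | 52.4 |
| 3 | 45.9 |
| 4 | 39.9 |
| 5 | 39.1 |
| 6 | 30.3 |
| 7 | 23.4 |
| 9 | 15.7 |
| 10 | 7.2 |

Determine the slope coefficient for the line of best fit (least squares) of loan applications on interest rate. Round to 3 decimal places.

n = 8, Σx = 46, Σy = 253.9, Σxy = 1156.5, Σx² = 320
Sxx = Σx² − (Σx)²/n = 320 − 264.5 = 55.5
Sxy = Σxy − (Σx)(Σy)/n = 1156.5 − 1459.925 = -303.425
b = Sxy/Sxx = -303.425/55.5 = -5.467117

-5.467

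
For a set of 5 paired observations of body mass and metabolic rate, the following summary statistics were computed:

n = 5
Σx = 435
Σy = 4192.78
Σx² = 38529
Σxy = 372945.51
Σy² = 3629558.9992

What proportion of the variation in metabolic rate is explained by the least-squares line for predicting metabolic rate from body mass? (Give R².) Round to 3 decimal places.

Sxx = Σx² − (Σx)²/n = 38529 − 37845 = 684
Sxy = Σxy − (Σx)(Σy)/n = 372945.51 − 364771.86 = 8173.65
Syy = Σy² − (Σy)²/n = 3629558.9992 − 3515880.82568 = 113678.17352
R² = Sxy²/(Sxx·Syy) = (8173.65)²/(684·113678.17352) = 0.859209

0.859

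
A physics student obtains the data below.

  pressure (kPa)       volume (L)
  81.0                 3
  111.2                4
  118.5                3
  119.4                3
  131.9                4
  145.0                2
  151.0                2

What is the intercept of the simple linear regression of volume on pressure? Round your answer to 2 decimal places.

n = 7, Σx = 858, Σy = 21, Σxy = 2521.1, Σx² = 108448.66
Sxx = Σx² − (Σx)²/n = 108448.66 − 105166.285714 = 3282.374286
Sxy = Σxy − (Σx)(Σy)/n = 2521.1 − 2574 = -52.9
b = Sxy/Sxx = -52.9/3282.374286 = -0.016116
a = ȳ − b·x̄ = 3 − (-0.016116)·122.571429 = 4.975408

4.98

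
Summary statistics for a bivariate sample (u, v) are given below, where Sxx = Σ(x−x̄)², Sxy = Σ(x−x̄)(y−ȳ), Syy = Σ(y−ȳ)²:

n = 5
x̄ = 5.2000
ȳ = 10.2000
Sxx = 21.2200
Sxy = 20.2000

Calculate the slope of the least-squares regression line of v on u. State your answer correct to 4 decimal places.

0.9519

b = Sxy/Sxx = 20.2/21.22 = 0.951932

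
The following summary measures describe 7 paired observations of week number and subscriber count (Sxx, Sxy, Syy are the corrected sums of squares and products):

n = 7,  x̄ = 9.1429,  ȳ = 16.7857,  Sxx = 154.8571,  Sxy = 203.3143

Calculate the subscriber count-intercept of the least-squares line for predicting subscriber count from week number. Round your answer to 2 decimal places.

b = Sxy/Sxx = 203.3143/154.8571 = 1.312916
a = ȳ − b·x̄ = 16.7857 − 1.312916·9.1429 = 4.781844

4.78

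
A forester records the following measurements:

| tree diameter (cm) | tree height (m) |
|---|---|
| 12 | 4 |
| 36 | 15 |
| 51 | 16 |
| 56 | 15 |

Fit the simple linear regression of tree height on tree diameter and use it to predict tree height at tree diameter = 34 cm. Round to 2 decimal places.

n = 4, Σx = 155, Σy = 50, Σxy = 2244, Σx² = 7177
Sxx = Σx² − (Σx)²/n = 7177 − 6006.25 = 1170.75
Sxy = Σxy − (Σx)(Σy)/n = 2244 − 1937.5 = 306.5
b = Sxy/Sxx = 306.5/1170.75 = 0.261798
a = ȳ − b·x̄ = 12.5 − 0.261798·38.75 = 2.355328
ŷ(34) = a + b·34 = 2.355328 + 0.261798·34 = 11.256460

11.26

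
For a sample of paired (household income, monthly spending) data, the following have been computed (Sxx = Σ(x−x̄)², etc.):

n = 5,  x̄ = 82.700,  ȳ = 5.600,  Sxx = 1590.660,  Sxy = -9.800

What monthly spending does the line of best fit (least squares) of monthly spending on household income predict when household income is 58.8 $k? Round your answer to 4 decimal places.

5.7472

b = Sxy/Sxx = -9.8/1590.66 = -0.006161
a = ȳ − b·x̄ = 5.6 − (-0.006161)·82.7 = 6.109512
ŷ(58.8) = a + b·58.8 = 6.109512 + (-0.006161)·58.8 = 5.747247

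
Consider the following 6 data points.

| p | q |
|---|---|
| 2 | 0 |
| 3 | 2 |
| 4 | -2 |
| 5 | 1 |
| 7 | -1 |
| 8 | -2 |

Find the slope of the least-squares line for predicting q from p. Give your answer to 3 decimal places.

-0.385

n = 6, Σx = 29, Σy = -2, Σxy = -20, Σx² = 167
Sxx = Σx² − (Σx)²/n = 167 − 140.166667 = 26.833333
Sxy = Σxy − (Σx)(Σy)/n = -20 − (-9.666667) = -10.333333
b = Sxy/Sxx = -10.333333/26.833333 = -0.385093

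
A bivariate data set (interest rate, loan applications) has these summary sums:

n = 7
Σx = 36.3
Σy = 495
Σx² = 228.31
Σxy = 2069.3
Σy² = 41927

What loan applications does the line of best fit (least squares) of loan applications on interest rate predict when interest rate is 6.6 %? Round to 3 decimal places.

53.150

Sxx = Σx² − (Σx)²/n = 228.31 − 188.241429 = 40.068571
Sxy = Σxy − (Σx)(Σy)/n = 2069.3 − 2566.928571 = -497.628571
b = Sxy/Sxx = -497.628571/40.068571 = -12.419424
a = ȳ − b·x̄ = 70.714286 − (-12.419424)·5.185714 = 135.117869
ŷ(6.6) = a + b·6.6 = 135.117869 + (-12.419424)·6.6 = 53.149672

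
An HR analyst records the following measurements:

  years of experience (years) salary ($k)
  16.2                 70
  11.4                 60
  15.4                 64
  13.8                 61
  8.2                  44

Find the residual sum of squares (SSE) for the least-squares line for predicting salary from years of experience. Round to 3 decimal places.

36.421

n = 5, Σx = 65, Σy = 299, Σxy = 4006.2, Σx² = 887.24, Σy² = 18253
Sxx = Σx² − (Σx)²/n = 887.24 − 845 = 42.24
Sxy = Σxy − (Σx)(Σy)/n = 4006.2 − 3887 = 119.2
Syy = Σy² − (Σy)²/n = 18253 − 17880.2 = 372.8
b = Sxy/Sxx = 119.2/42.24 = 2.821970
SSE = Syy − b·Sxy = 372.8 − 2.821970·119.2 = 36.421212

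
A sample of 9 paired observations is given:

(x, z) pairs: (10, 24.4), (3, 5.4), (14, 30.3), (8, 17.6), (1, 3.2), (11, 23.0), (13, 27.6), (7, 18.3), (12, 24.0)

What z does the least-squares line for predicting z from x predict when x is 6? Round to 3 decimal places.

n = 9, Σx = 79, Σy = 173.8, Σxy = 1856.3, Σx² = 853
Sxx = Σx² − (Σx)²/n = 853 − 693.444444 = 159.555556
Sxy = Σxy − (Σx)(Σy)/n = 1856.3 − 1525.577778 = 330.722222
b = Sxy/Sxx = 330.722222/159.555556 = 2.072772
a = ȳ − b·x̄ = 19.311111 − 2.072772·8.777778 = 1.116783
ŷ(6) = a + b·6 = 1.116783 + 2.072772·6 = 13.553412

13.553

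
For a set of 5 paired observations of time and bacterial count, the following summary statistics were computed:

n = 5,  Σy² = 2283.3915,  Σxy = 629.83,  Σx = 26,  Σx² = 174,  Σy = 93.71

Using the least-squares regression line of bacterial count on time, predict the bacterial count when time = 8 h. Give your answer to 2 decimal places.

Sxx = Σx² − (Σx)²/n = 174 − 135.2 = 38.8
Sxy = Σxy − (Σx)(Σy)/n = 629.83 − 487.292 = 142.538
b = Sxy/Sxx = 142.538/38.8 = 3.673660
a = ȳ − b·x̄ = 18.742 − 3.673660·5.2 = -0.361031
ŷ(8) = a + b·8 = -0.361031 + 3.673660·8 = 29.028247

29.03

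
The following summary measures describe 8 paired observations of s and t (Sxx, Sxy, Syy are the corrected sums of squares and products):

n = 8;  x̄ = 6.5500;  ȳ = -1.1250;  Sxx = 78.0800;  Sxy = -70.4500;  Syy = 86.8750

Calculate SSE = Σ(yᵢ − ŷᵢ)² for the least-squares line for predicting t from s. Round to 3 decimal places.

b = Sxy/Sxx = -70.45/78.08 = -0.902280
SSE = Syy − b·Sxy = 86.875 − (-0.902280)·(-70.45) = 23.309394

23.309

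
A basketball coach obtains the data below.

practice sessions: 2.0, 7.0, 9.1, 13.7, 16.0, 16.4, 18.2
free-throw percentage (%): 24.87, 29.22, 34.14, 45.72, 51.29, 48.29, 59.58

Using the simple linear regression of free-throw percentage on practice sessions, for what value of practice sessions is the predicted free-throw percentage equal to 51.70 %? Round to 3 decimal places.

n = 7, Σx = 82.4, Σy = 293.11, Σxy = 3888.27, Σx² = 1179.7
Sxx = Σx² − (Σx)²/n = 1179.7 − 969.965714 = 209.734286
Sxy = Σxy − (Σx)(Σy)/n = 3888.27 − 3450.323429 = 437.946571
b = Sxy/Sxx = 437.946571/209.734286 = 2.088102
a = ȳ − b·x̄ = 41.872857 − 2.088102·11.771429 = 17.292914
Set a + b·x = 51.70: x = (51.70 − 17.292914) / 2.088102 = 16.477685

16.478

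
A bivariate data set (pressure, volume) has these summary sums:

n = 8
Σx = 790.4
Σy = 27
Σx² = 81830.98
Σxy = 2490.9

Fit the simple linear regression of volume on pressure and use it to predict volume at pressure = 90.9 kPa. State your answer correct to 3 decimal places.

3.748

Sxx = Σx² − (Σx)²/n = 81830.98 − 78091.52 = 3739.46
Sxy = Σxy − (Σx)(Σy)/n = 2490.9 − 2667.6 = -176.7
b = Sxy/Sxx = -176.7/3739.46 = -0.047253
a = ȳ − b·x̄ = 3.375 − (-0.047253)·98.8 = 8.043578
ŷ(90.9) = a + b·90.9 = 8.043578 + (-0.047253)·90.9 = 3.748297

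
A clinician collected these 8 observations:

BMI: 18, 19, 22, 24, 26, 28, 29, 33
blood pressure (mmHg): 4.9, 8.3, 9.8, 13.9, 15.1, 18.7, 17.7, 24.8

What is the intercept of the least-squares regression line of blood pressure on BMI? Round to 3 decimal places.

n = 8, Σx = 199, Σy = 113.2, Σxy = 3043, Σx² = 5135
Sxx = Σx² − (Σx)²/n = 5135 − 4950.125 = 184.875
Sxy = Σxy − (Σx)(Σy)/n = 3043 − 2815.85 = 227.15
b = Sxy/Sxx = 227.15/184.875 = 1.228668
a = ȳ − b·x̄ = 14.15 − 1.228668·24.875 = -16.413117

-16.413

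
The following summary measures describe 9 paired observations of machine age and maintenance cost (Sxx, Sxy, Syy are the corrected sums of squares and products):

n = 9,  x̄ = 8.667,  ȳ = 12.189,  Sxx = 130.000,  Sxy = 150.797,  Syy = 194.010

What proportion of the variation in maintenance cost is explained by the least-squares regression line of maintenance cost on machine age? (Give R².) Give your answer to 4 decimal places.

R² = Sxy²/(Sxx·Syy) = (150.797)²/(130·194.01) = 0.901608

0.9016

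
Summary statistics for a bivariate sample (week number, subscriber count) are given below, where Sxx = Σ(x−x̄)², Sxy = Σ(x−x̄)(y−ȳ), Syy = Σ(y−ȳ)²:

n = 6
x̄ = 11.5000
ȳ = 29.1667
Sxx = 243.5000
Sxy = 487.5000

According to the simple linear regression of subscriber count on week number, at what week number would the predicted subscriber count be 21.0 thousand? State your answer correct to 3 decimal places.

7.421

b = Sxy/Sxx = 487.5/243.5 = 2.002053
a = ȳ − b·x̄ = 29.1667 − 2.002053·11.5 = 6.143086
Set a + b·x = 21.0: x = (21.0 − 6.143086) / 2.002053 = 7.420838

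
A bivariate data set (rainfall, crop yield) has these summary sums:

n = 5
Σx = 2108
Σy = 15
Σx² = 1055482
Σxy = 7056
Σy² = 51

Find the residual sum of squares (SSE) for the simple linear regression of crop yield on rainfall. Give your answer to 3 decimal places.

2.787

Sxx = Σx² − (Σx)²/n = 1055482 − 888732.8 = 166749.2
Sxy = Σxy − (Σx)(Σy)/n = 7056 − 6324 = 732
Syy = Σy² − (Σy)²/n = 51 − 45 = 6
b = Sxy/Sxx = 732/166749.2 = 0.004390
SSE = Syy − b·Sxy = 6 − 0.004390·732 = 2.786647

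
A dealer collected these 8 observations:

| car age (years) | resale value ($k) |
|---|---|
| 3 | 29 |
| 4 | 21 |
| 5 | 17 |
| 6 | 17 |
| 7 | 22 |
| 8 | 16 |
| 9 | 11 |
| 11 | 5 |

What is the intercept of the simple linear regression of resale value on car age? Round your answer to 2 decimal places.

n = 8, Σx = 53, Σy = 138, Σxy = 794, Σx² = 401
Sxx = Σx² − (Σx)²/n = 401 − 351.125 = 49.875
Sxy = Σxy − (Σx)(Σy)/n = 794 − 914.25 = -120.25
b = Sxy/Sxx = -120.25/49.875 = -2.411028
a = ȳ − b·x̄ = 17.25 − (-2.411028)·6.625 = 33.223058

33.22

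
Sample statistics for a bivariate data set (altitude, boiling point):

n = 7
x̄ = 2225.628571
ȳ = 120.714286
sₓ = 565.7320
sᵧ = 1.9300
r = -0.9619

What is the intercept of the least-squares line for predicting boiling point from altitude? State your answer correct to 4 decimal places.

b = r · sᵧ/sₓ = -0.9619 · 1.93/565.732 = -0.003282
a = ȳ − b·x̄ = 120.714286 − (-0.003282)·2225.628571 = 128.017755

128.0178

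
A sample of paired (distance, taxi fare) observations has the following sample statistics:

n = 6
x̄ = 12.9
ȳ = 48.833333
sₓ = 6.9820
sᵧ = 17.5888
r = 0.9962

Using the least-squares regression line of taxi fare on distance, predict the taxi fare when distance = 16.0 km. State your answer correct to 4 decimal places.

b = r · sᵧ/sₓ = 0.9962 · 17.5888/6.982 = 2.509591
a = ȳ − b·x̄ = 48.833333 − 2.509591·12.9 = 16.459612
ŷ(16.0) = a + b·16.0 = 16.459612 + 2.509591·16 = 56.613064

56.6131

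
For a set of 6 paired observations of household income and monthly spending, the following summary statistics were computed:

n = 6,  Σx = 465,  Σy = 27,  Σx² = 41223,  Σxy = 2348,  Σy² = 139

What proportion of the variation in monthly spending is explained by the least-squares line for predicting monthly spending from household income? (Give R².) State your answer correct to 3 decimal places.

Sxx = Σx² − (Σx)²/n = 41223 − 36037.5 = 5185.5
Sxy = Σxy − (Σx)(Σy)/n = 2348 − 2092.5 = 255.5
Syy = Σy² − (Σy)²/n = 139 − 121.5 = 17.5
R² = Sxy²/(Sxx·Syy) = (255.5)²/(5185.5·17.5) = 0.719371

0.719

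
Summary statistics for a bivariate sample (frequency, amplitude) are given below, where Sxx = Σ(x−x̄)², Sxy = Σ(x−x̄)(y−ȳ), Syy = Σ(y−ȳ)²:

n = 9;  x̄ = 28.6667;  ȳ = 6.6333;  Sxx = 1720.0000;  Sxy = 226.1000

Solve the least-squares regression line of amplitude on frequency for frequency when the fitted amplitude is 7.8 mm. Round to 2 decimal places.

b = Sxy/Sxx = 226.1/1720 = 0.131453
a = ȳ − b·x̄ = 6.6333 − 0.131453·28.6667 = 2.864962
Set a + b·x = 7.8: x = (7.8 − 2.864962) / 0.131453 = 37.542083

37.54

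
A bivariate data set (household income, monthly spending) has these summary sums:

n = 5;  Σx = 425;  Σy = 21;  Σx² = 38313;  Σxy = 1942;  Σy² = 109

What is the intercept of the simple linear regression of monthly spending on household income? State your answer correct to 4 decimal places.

Sxx = Σx² − (Σx)²/n = 38313 − 36125 = 2188
Sxy = Σxy − (Σx)(Σy)/n = 1942 − 1785 = 157
b = Sxy/Sxx = 157/2188 = 0.071755
a = ȳ − b·x̄ = 4.2 − 0.071755·85 = -1.899177

-1.8992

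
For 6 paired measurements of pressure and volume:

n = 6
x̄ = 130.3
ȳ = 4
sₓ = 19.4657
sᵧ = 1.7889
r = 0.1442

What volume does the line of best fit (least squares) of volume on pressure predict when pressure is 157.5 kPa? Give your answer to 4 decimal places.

b = r · sᵧ/sₓ = 0.1442 · 1.7889/19.4657 = 0.013252
a = ȳ − b·x̄ = 4 − 0.013252·130.3 = 2.273265
ŷ(157.5) = a + b·157.5 = 2.273265 + 0.013252·157.5 = 4.360454

4.3605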